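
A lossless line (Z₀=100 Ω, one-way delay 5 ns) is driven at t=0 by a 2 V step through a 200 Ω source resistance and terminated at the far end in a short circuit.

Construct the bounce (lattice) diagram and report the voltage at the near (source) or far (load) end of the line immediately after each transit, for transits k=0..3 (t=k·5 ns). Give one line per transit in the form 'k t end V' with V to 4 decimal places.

0 0 source 0.6667
1 5 load 0.0000
2 10 source -0.2222
3 15 load 0.0000

Γ_L=-1.000000, Γ_S=0.333333; launch V₁=2·100/300=0.666667
k=0 src: V=0.6667
k=1 load: inc=0.666667, refl=0.666667·-1.000000=-0.6667; V=0.000000+0.666667+-0.666667=0.0000
k=2 src: inc=-0.666667, refl=-0.666667·0.333333=-0.2222; V=0.666667+-0.666667+-0.222222=-0.2222
k=3 load: inc=-0.222222, refl=-0.222222·-1.000000=0.2222; V=0.000000+-0.222222+0.222222=0.0000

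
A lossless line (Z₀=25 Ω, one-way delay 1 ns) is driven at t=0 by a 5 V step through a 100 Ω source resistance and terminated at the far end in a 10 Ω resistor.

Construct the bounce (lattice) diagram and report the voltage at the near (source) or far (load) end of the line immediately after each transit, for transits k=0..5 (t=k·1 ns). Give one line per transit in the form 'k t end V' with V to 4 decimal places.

Γ_L=-0.428571, Γ_S=0.600000; launch V₁=5·25/125=1.000000
k=0 src: V=1.0000
k=1 load: inc=1.000000, refl=1.000000·-0.428571=-0.4286; V=0.000000+1.000000+-0.428571=0.5714
k=2 src: inc=-0.428571, refl=-0.428571·0.600000=-0.2571; V=1.000000+-0.428571+-0.257143=0.3143
k=3 load: inc=-0.257143, refl=-0.257143·-0.428571=0.1102; V=0.571429+-0.257143+0.110204=0.4245
k=4 src: inc=0.110204, refl=0.110204·0.600000=0.0661; V=0.314286+0.110204+0.066122=0.4906
k=5 load: inc=0.066122, refl=0.066122·-0.428571=-0.0283; V=0.424490+0.066122+-0.028338=0.4623

0 0 source 1.0000
1 1 load 0.5714
2 2 source 0.3143
3 3 load 0.4245
4 4 source 0.4906
5 5 load 0.4623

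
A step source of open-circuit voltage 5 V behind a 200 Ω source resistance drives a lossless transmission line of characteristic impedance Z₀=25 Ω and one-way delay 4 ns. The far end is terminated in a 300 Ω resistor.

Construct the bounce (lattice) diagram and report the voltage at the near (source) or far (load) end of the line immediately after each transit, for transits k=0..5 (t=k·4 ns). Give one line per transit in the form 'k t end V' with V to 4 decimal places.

0 0 source 0.5556
1 4 load 1.0256
2 8 source 1.3913
3 12 load 1.7006
4 16 source 1.9413
5 20 load 2.1449

Γ_L=0.846154, Γ_S=0.777778; launch V₁=5·25/225=0.555556
k=0 src: V=0.5556
k=1 load: inc=0.555556, refl=0.555556·0.846154=0.4701; V=0.000000+0.555556+0.470085=1.0256
k=2 src: inc=0.470085, refl=0.470085·0.777778=0.3656; V=0.555556+0.470085+0.365622=1.3913
k=3 load: inc=0.365622, refl=0.365622·0.846154=0.3094; V=1.025641+0.365622+0.309372=1.7006
k=4 src: inc=0.309372, refl=0.309372·0.777778=0.2406; V=1.391263+0.309372+0.240623=1.9413
k=5 load: inc=0.240623, refl=0.240623·0.846154=0.2036; V=1.700636+0.240623+0.203604=2.1449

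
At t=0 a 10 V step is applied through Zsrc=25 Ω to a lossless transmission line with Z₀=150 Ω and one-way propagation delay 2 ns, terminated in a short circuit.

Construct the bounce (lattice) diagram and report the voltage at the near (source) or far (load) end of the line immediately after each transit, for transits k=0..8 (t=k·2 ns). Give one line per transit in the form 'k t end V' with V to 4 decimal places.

Γ_L=-1.000000, Γ_S=-0.714286; launch V₁=10·150/175=8.571429
k=0 src: V=8.5714
k=1 load: inc=8.571429, refl=8.571429·-1.000000=-8.5714; V=0.000000+8.571429+-8.571429=0.0000
k=2 src: inc=-8.571429, refl=-8.571429·-0.714286=6.1224; V=8.571429+-8.571429+6.122449=6.1224
k=3 load: inc=6.122449, refl=6.122449·-1.000000=-6.1224; V=0.000000+6.122449+-6.122449=0.0000
k=4 src: inc=-6.122449, refl=-6.122449·-0.714286=4.3732; V=6.122449+-6.122449+4.373178=4.3732
k=5 load: inc=4.373178, refl=4.373178·-1.000000=-4.3732; V=0.000000+4.373178+-4.373178=0.0000
k=6 src: inc=-4.373178, refl=-4.373178·-0.714286=3.1237; V=4.373178+-4.373178+3.123698=3.1237
k=7 load: inc=3.123698, refl=3.123698·-1.000000=-3.1237; V=0.000000+3.123698+-3.123698=0.0000
k=8 src: inc=-3.123698, refl=-3.123698·-0.714286=2.2312; V=3.123698+-3.123698+2.231213=2.2312

0 0 source 8.5714
1 2 load 0.0000
2 4 source 6.1224
3 6 load 0.0000
4 8 source 4.3732
5 10 load 0.0000
6 12 source 3.1237
7 14 load 0.0000
8 16 source 2.2312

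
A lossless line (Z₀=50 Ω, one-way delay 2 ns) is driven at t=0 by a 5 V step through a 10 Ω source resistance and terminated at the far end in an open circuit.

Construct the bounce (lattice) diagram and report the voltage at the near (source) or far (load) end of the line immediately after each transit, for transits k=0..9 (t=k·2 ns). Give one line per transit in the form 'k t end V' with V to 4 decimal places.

0 0 source 4.1667
1 2 load 8.3333
2 4 source 5.5556
3 6 load 2.7778
4 8 source 4.6296
5 10 load 6.4815
6 12 source 5.2469
7 14 load 4.0123
8 16 source 4.8354
9 18 load 5.6584

Γ_L=1.000000, Γ_S=-0.666667; launch V₁=5·50/60=4.166667
k=0 src: V=4.1667
k=1 load: inc=4.166667, refl=4.166667·1.000000=4.1667; V=0.000000+4.166667+4.166667=8.3333
k=2 src: inc=4.166667, refl=4.166667·-0.666667=-2.7778; V=4.166667+4.166667+-2.777778=5.5556
k=3 load: inc=-2.777778, refl=-2.777778·1.000000=-2.7778; V=8.333333+-2.777778+-2.777778=2.7778
k=4 src: inc=-2.777778, refl=-2.777778·-0.666667=1.8519; V=5.555556+-2.777778+1.851852=4.6296
k=5 load: inc=1.851852, refl=1.851852·1.000000=1.8519; V=2.777778+1.851852+1.851852=6.4815
k=6 src: inc=1.851852, refl=1.851852·-0.666667=-1.2346; V=4.629630+1.851852+-1.234568=5.2469
k=7 load: inc=-1.234568, refl=-1.234568·1.000000=-1.2346; V=6.481481+-1.234568+-1.234568=4.0123
k=8 src: inc=-1.234568, refl=-1.234568·-0.666667=0.8230; V=5.246914+-1.234568+0.823045=4.8354
k=9 load: inc=0.823045, refl=0.823045·1.000000=0.8230; V=4.012346+0.823045+0.823045=5.6584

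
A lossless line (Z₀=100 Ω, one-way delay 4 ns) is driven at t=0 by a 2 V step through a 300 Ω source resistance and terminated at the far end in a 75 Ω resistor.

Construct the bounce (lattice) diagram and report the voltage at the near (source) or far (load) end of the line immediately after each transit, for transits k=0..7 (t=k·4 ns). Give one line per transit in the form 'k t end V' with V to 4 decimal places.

0 0 source 0.5000
1 4 load 0.4286
2 8 source 0.3929
3 12 load 0.3980
4 16 source 0.4005
5 20 load 0.4001
6 24 source 0.4000
7 28 load 0.4000

Γ_L=-0.142857, Γ_S=0.500000; launch V₁=2·100/400=0.500000
k=0 src: V=0.5000
k=1 load: inc=0.500000, refl=0.500000·-0.142857=-0.0714; V=0.000000+0.500000+-0.071429=0.4286
k=2 src: inc=-0.071429, refl=-0.071429·0.500000=-0.0357; V=0.500000+-0.071429+-0.035714=0.3929
k=3 load: inc=-0.035714, refl=-0.035714·-0.142857=0.0051; V=0.428571+-0.035714+0.005102=0.3980
k=4 src: inc=0.005102, refl=0.005102·0.500000=0.0026; V=0.392857+0.005102+0.002551=0.4005
k=5 load: inc=0.002551, refl=0.002551·-0.142857=-0.0004; V=0.397959+0.002551+-0.000364=0.4001
k=6 src: inc=-0.000364, refl=-0.000364·0.500000=-0.0002; V=0.400510+-0.000364+-0.000182=0.4000
k=7 load: inc=-0.000182, refl=-0.000182·-0.142857=0.0000; V=0.400146+-0.000182+0.000026=0.4000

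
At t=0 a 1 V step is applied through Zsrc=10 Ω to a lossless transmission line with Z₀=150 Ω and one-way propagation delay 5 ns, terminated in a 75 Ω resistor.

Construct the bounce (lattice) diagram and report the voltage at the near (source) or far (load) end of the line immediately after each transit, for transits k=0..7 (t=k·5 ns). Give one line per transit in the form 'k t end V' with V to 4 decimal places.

Γ_L=-0.333333, Γ_S=-0.875000; launch V₁=1·150/160=0.937500
k=0 src: V=0.9375
k=1 load: inc=0.937500, refl=0.937500·-0.333333=-0.3125; V=0.000000+0.937500+-0.312500=0.6250
k=2 src: inc=-0.312500, refl=-0.312500·-0.875000=0.2734; V=0.937500+-0.312500+0.273438=0.8984
k=3 load: inc=0.273438, refl=0.273438·-0.333333=-0.0911; V=0.625000+0.273438+-0.091146=0.8073
k=4 src: inc=-0.091146, refl=-0.091146·-0.875000=0.0798; V=0.898438+-0.091146+0.079753=0.8870
k=5 load: inc=0.079753, refl=0.079753·-0.333333=-0.0266; V=0.807292+0.079753+-0.026584=0.8605
k=6 src: inc=-0.026584, refl=-0.026584·-0.875000=0.0233; V=0.887044+-0.026584+0.023261=0.8837
k=7 load: inc=0.023261, refl=0.023261·-0.333333=-0.0078; V=0.860460+0.023261+-0.007754=0.8760

0 0 source 0.9375
1 5 load 0.6250
2 10 source 0.8984
3 15 load 0.8073
4 20 source 0.8870
5 25 load 0.8605
6 30 source 0.8837
7 35 load 0.8760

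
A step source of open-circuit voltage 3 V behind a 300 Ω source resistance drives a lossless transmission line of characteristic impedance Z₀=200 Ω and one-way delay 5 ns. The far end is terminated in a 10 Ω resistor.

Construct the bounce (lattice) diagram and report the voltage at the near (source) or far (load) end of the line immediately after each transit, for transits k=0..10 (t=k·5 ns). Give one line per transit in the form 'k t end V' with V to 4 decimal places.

Γ_L=-0.904762, Γ_S=0.200000; launch V₁=3·200/500=1.200000
k=0 src: V=1.2000
k=1 load: inc=1.200000, refl=1.200000·-0.904762=-1.0857; V=0.000000+1.200000+-1.085714=0.1143
k=2 src: inc=-1.085714, refl=-1.085714·0.200000=-0.2171; V=1.200000+-1.085714+-0.217143=-0.1029
k=3 load: inc=-0.217143, refl=-0.217143·-0.904762=0.1965; V=0.114286+-0.217143+0.196463=0.0936
k=4 src: inc=0.196463, refl=0.196463·0.200000=0.0393; V=-0.102857+0.196463+0.039293=0.1329
k=5 load: inc=0.039293, refl=0.039293·-0.904762=-0.0356; V=0.093605+0.039293+-0.035550=0.0973
k=6 src: inc=-0.035550, refl=-0.035550·0.200000=-0.0071; V=0.132898+-0.035550+-0.007110=0.0902
k=7 load: inc=-0.007110, refl=-0.007110·-0.904762=0.0064; V=0.097348+-0.007110+0.006433=0.0967
k=8 src: inc=0.006433, refl=0.006433·0.200000=0.0013; V=0.090238+0.006433+0.001287=0.0980
k=9 load: inc=0.001287, refl=0.001287·-0.904762=-0.0012; V=0.096670+0.001287+-0.001164=0.0968
k=10 src: inc=-0.001164, refl=-0.001164·0.200000=-0.0002; V=0.097957+-0.001164+-0.000233=0.0966

0 0 source 1.2000
1 5 load 0.1143
2 10 source -0.1029
3 15 load 0.0936
4 20 source 0.1329
5 25 load 0.0973
6 30 source 0.0902
7 35 load 0.0967
8 40 source 0.0980
9 45 load 0.0968
10 50 source 0.0966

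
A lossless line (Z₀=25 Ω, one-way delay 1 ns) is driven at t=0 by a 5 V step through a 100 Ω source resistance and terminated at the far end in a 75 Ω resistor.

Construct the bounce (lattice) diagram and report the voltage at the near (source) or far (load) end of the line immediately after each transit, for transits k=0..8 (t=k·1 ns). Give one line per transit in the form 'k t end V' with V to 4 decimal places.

0 0 source 1.0000
1 1 load 1.5000
2 2 source 1.8000
3 3 load 1.9500
4 4 source 2.0400
5 5 load 2.0850
6 6 source 2.1120
7 7 load 2.1255
8 8 source 2.1336

Γ_L=0.500000, Γ_S=0.600000; launch V₁=5·25/125=1.000000
k=0 src: V=1.0000
k=1 load: inc=1.000000, refl=1.000000·0.500000=0.5000; V=0.000000+1.000000+0.500000=1.5000
k=2 src: inc=0.500000, refl=0.500000·0.600000=0.3000; V=1.000000+0.500000+0.300000=1.8000
k=3 load: inc=0.300000, refl=0.300000·0.500000=0.1500; V=1.500000+0.300000+0.150000=1.9500
k=4 src: inc=0.150000, refl=0.150000·0.600000=0.0900; V=1.800000+0.150000+0.090000=2.0400
k=5 load: inc=0.090000, refl=0.090000·0.500000=0.0450; V=1.950000+0.090000+0.045000=2.0850
k=6 src: inc=0.045000, refl=0.045000·0.600000=0.0270; V=2.040000+0.045000+0.027000=2.1120
k=7 load: inc=0.027000, refl=0.027000·0.500000=0.0135; V=2.085000+0.027000+0.013500=2.1255
k=8 src: inc=0.013500, refl=0.013500·0.600000=0.0081; V=2.112000+0.013500+0.008100=2.1336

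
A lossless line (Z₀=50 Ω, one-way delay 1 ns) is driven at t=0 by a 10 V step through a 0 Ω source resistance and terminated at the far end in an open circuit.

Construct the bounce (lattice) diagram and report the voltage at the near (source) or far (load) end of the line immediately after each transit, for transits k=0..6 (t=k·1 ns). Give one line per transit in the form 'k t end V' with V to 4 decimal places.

Γ_L=1.000000, Γ_S=-1.000000; launch V₁=10·50/50=10.000000
k=0 src: V=10.0000
k=1 load: inc=10.000000, refl=10.000000·1.000000=10.0000; V=0.000000+10.000000+10.000000=20.0000
k=2 src: inc=10.000000, refl=10.000000·-1.000000=-10.0000; V=10.000000+10.000000+-10.000000=10.0000
k=3 load: inc=-10.000000, refl=-10.000000·1.000000=-10.0000; V=20.000000+-10.000000+-10.000000=0.0000
k=4 src: inc=-10.000000, refl=-10.000000·-1.000000=10.0000; V=10.000000+-10.000000+10.000000=10.0000
k=5 load: inc=10.000000, refl=10.000000·1.000000=10.0000; V=0.000000+10.000000+10.000000=20.0000
k=6 src: inc=10.000000, refl=10.000000·-1.000000=-10.0000; V=10.000000+10.000000+-10.000000=10.0000

0 0 source 10.0000
1 1 load 20.0000
2 2 source 10.0000
3 3 load 0.0000
4 4 source 10.0000
5 5 load 20.0000
6 6 source 10.0000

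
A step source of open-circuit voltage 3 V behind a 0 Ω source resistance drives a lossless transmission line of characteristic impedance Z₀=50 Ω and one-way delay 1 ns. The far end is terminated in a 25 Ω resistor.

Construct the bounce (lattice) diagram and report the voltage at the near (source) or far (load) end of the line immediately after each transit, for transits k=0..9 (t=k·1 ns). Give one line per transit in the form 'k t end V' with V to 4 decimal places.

0 0 source 3.0000
1 1 load 2.0000
2 2 source 3.0000
3 3 load 2.6667
4 4 source 3.0000
5 5 load 2.8889
6 6 source 3.0000
7 7 load 2.9630
8 8 source 3.0000
9 9 load 2.9877

Γ_L=-0.333333, Γ_S=-1.000000; launch V₁=3·50/50=3.000000
k=0 src: V=3.0000
k=1 load: inc=3.000000, refl=3.000000·-0.333333=-1.0000; V=0.000000+3.000000+-1.000000=2.0000
k=2 src: inc=-1.000000, refl=-1.000000·-1.000000=1.0000; V=3.000000+-1.000000+1.000000=3.0000
k=3 load: inc=1.000000, refl=1.000000·-0.333333=-0.3333; V=2.000000+1.000000+-0.333333=2.6667
k=4 src: inc=-0.333333, refl=-0.333333·-1.000000=0.3333; V=3.000000+-0.333333+0.333333=3.0000
k=5 load: inc=0.333333, refl=0.333333·-0.333333=-0.1111; V=2.666667+0.333333+-0.111111=2.8889
k=6 src: inc=-0.111111, refl=-0.111111·-1.000000=0.1111; V=3.000000+-0.111111+0.111111=3.0000
k=7 load: inc=0.111111, refl=0.111111·-0.333333=-0.0370; V=2.888889+0.111111+-0.037037=2.9630
k=8 src: inc=-0.037037, refl=-0.037037·-1.000000=0.0370; V=3.000000+-0.037037+0.037037=3.0000
k=9 load: inc=0.037037, refl=0.037037·-0.333333=-0.0123; V=2.962963+0.037037+-0.012346=2.9877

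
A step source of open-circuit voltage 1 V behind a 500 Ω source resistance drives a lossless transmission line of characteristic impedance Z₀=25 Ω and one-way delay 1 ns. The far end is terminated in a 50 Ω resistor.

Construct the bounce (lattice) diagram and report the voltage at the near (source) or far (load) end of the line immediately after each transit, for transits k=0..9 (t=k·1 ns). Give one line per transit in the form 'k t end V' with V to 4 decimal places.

Γ_L=0.333333, Γ_S=0.904762; launch V₁=1·25/525=0.047619
k=0 src: V=0.0476
k=1 load: inc=0.047619, refl=0.047619·0.333333=0.0159; V=0.000000+0.047619+0.015873=0.0635
k=2 src: inc=0.015873, refl=0.015873·0.904762=0.0144; V=0.047619+0.015873+0.014361=0.0779
k=3 load: inc=0.014361, refl=0.014361·0.333333=0.0048; V=0.063492+0.014361+0.004787=0.0826
k=4 src: inc=0.004787, refl=0.004787·0.904762=0.0043; V=0.077853+0.004787+0.004331=0.0870
k=5 load: inc=0.004331, refl=0.004331·0.333333=0.0014; V=0.082640+0.004331+0.001444=0.0884
k=6 src: inc=0.001444, refl=0.001444·0.904762=0.0013; V=0.086972+0.001444+0.001306=0.0897
k=7 load: inc=0.001306, refl=0.001306·0.333333=0.0004; V=0.088415+0.001306+0.000435=0.0902
k=8 src: inc=0.000435, refl=0.000435·0.904762=0.0004; V=0.089722+0.000435+0.000394=0.0906
k=9 load: inc=0.000394, refl=0.000394·0.333333=0.0001; V=0.090157+0.000394+0.000131=0.0907

0 0 source 0.0476
1 1 load 0.0635
2 2 source 0.0779
3 3 load 0.0826
4 4 source 0.0870
5 5 load 0.0884
6 6 source 0.0897
7 7 load 0.0902
8 8 source 0.0906
9 9 load 0.0907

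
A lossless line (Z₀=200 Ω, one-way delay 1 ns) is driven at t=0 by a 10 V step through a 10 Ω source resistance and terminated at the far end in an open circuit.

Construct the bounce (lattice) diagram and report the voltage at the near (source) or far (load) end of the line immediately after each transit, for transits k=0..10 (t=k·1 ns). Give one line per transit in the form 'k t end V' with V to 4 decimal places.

0 0 source 9.5238
1 1 load 19.0476
2 2 source 10.4308
3 3 load 1.8141
4 4 source 9.6102
5 5 load 17.4063
6 6 source 10.3527
7 7 load 3.2990
8 8 source 9.6809
9 9 load 16.0628
10 10 source 10.2887

Γ_L=1.000000, Γ_S=-0.904762; launch V₁=10·200/210=9.523810
k=0 src: V=9.5238
k=1 load: inc=9.523810, refl=9.523810·1.000000=9.5238; V=0.000000+9.523810+9.523810=19.0476
k=2 src: inc=9.523810, refl=9.523810·-0.904762=-8.6168; V=9.523810+9.523810+-8.616780=10.4308
k=3 load: inc=-8.616780, refl=-8.616780·1.000000=-8.6168; V=19.047619+-8.616780+-8.616780=1.8141
k=4 src: inc=-8.616780, refl=-8.616780·-0.904762=7.7961; V=10.430839+-8.616780+7.796134=9.6102
k=5 load: inc=7.796134, refl=7.796134·1.000000=7.7961; V=1.814059+7.796134+7.796134=17.4063
k=6 src: inc=7.796134, refl=7.796134·-0.904762=-7.0536; V=9.610193+7.796134+-7.053645=10.3527
k=7 load: inc=-7.053645, refl=-7.053645·1.000000=-7.0536; V=17.406328+-7.053645+-7.053645=3.2990
k=8 src: inc=-7.053645, refl=-7.053645·-0.904762=6.3819; V=10.352682+-7.053645+6.381870=9.6809
k=9 load: inc=6.381870, refl=6.381870·1.000000=6.3819; V=3.299037+6.381870+6.381870=16.0628
k=10 src: inc=6.381870, refl=6.381870·-0.904762=-5.7741; V=9.680907+6.381870+-5.774072=10.2887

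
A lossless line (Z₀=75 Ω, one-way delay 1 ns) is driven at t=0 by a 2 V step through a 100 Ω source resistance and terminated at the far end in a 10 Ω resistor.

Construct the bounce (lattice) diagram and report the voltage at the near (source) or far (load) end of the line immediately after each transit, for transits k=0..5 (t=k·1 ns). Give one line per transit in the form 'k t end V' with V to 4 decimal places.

0 0 source 0.8571
1 1 load 0.2017
2 2 source 0.1080
3 3 load 0.1796
4 4 source 0.1899
5 5 load 0.1821

Γ_L=-0.764706, Γ_S=0.142857; launch V₁=2·75/175=0.857143
k=0 src: V=0.8571
k=1 load: inc=0.857143, refl=0.857143·-0.764706=-0.6555; V=0.000000+0.857143+-0.655462=0.2017
k=2 src: inc=-0.655462, refl=-0.655462·0.142857=-0.0936; V=0.857143+-0.655462+-0.093637=0.1080
k=3 load: inc=-0.093637, refl=-0.093637·-0.764706=0.0716; V=0.201681+-0.093637+0.071605=0.1796
k=4 src: inc=0.071605, refl=0.071605·0.142857=0.0102; V=0.108043+0.071605+0.010229=0.1899
k=5 load: inc=0.010229, refl=0.010229·-0.764706=-0.0078; V=0.179648+0.010229+-0.007822=0.1821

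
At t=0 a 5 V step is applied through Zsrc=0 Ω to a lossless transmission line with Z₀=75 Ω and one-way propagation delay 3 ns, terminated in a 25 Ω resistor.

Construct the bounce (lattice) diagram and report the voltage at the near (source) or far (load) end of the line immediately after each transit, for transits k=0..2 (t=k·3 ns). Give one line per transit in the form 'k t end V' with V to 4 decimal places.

Γ_L=-0.500000, Γ_S=-1.000000; launch V₁=5·75/75=5.000000
k=0 src: V=5.0000
k=1 load: inc=5.000000, refl=5.000000·-0.500000=-2.5000; V=0.000000+5.000000+-2.500000=2.5000
k=2 src: inc=-2.500000, refl=-2.500000·-1.000000=2.5000; V=5.000000+-2.500000+2.500000=5.0000

0 0 source 5.0000
1 3 load 2.5000
2 6 source 5.0000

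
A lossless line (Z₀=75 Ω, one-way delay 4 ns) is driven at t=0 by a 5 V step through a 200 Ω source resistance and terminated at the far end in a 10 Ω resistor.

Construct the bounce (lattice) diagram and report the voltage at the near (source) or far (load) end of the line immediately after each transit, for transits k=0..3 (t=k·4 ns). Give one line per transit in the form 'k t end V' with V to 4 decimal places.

Γ_L=-0.764706, Γ_S=0.454545; launch V₁=5·75/275=1.363636
k=0 src: V=1.3636
k=1 load: inc=1.363636, refl=1.363636·-0.764706=-1.0428; V=0.000000+1.363636+-1.042781=0.3209
k=2 src: inc=-1.042781, refl=-1.042781·0.454545=-0.4740; V=1.363636+-1.042781+-0.473991=-0.1531
k=3 load: inc=-0.473991, refl=-0.473991·-0.764706=0.3625; V=0.320856+-0.473991+0.362464=0.2093

0 0 source 1.3636
1 4 load 0.3209
2 8 source -0.1531
3 12 load 0.2093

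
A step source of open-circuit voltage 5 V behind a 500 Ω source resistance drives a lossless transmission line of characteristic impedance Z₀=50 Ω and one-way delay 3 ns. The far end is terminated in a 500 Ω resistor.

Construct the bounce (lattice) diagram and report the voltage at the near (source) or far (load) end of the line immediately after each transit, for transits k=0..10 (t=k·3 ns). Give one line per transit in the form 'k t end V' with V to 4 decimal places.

Γ_L=0.818182, Γ_S=0.818182; launch V₁=5·50/550=0.454545
k=0 src: V=0.4545
k=1 load: inc=0.454545, refl=0.454545·0.818182=0.3719; V=0.000000+0.454545+0.371901=0.8264
k=2 src: inc=0.371901, refl=0.371901·0.818182=0.3043; V=0.454545+0.371901+0.304282=1.1307
k=3 load: inc=0.304282, refl=0.304282·0.818182=0.2490; V=0.826446+0.304282+0.248958=1.3797
k=4 src: inc=0.248958, refl=0.248958·0.818182=0.2037; V=1.130729+0.248958+0.203693=1.5834
k=5 load: inc=0.203693, refl=0.203693·0.818182=0.1667; V=1.379687+0.203693+0.166658=1.7500
k=6 src: inc=0.166658, refl=0.166658·0.818182=0.1364; V=1.583380+0.166658+0.136357=1.8864
k=7 load: inc=0.136357, refl=0.136357·0.818182=0.1116; V=1.750039+0.136357+0.111565=1.9980
k=8 src: inc=0.111565, refl=0.111565·0.818182=0.0913; V=1.886395+0.111565+0.091280=2.0892
k=9 load: inc=0.091280, refl=0.091280·0.818182=0.0747; V=1.997960+0.091280+0.074684=2.1639
k=10 src: inc=0.074684, refl=0.074684·0.818182=0.0611; V=2.089240+0.074684+0.061105=2.2250

0 0 source 0.4545
1 3 load 0.8264
2 6 source 1.1307
3 9 load 1.3797
4 12 source 1.5834
5 15 load 1.7500
6 18 source 1.8864
7 21 load 1.9980
8 24 source 2.0892
9 27 load 2.1639
10 30 source 2.2250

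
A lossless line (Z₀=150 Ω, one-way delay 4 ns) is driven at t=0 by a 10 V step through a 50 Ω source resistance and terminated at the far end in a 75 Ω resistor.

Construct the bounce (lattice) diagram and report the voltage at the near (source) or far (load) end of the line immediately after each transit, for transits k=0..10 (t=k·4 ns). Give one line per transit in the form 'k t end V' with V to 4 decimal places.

0 0 source 7.5000
1 4 load 5.0000
2 8 source 6.2500
3 12 load 5.8333
4 16 source 6.0417
5 20 load 5.9722
6 24 source 6.0069
7 28 load 5.9954
8 32 source 6.0012
9 36 load 5.9992
10 40 source 6.0002

Γ_L=-0.333333, Γ_S=-0.500000; launch V₁=10·150/200=7.500000
k=0 src: V=7.5000
k=1 load: inc=7.500000, refl=7.500000·-0.333333=-2.5000; V=0.000000+7.500000+-2.500000=5.0000
k=2 src: inc=-2.500000, refl=-2.500000·-0.500000=1.2500; V=7.500000+-2.500000+1.250000=6.2500
k=3 load: inc=1.250000, refl=1.250000·-0.333333=-0.4167; V=5.000000+1.250000+-0.416667=5.8333
k=4 src: inc=-0.416667, refl=-0.416667·-0.500000=0.2083; V=6.250000+-0.416667+0.208333=6.0417
k=5 load: inc=0.208333, refl=0.208333·-0.333333=-0.0694; V=5.833333+0.208333+-0.069444=5.9722
k=6 src: inc=-0.069444, refl=-0.069444·-0.500000=0.0347; V=6.041667+-0.069444+0.034722=6.0069
k=7 load: inc=0.034722, refl=0.034722·-0.333333=-0.0116; V=5.972222+0.034722+-0.011574=5.9954
k=8 src: inc=-0.011574, refl=-0.011574·-0.500000=0.0058; V=6.006944+-0.011574+0.005787=6.0012
k=9 load: inc=0.005787, refl=0.005787·-0.333333=-0.0019; V=5.995370+0.005787+-0.001929=5.9992
k=10 src: inc=-0.001929, refl=-0.001929·-0.500000=0.0010; V=6.001157+-0.001929+0.000965=6.0002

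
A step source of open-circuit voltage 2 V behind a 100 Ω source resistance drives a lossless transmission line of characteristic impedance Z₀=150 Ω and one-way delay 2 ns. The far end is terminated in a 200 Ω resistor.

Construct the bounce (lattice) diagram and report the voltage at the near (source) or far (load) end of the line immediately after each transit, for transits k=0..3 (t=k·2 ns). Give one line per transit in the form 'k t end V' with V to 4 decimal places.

0 0 source 1.2000
1 2 load 1.3714
2 4 source 1.3371
3 6 load 1.3322

Γ_L=0.142857, Γ_S=-0.200000; launch V₁=2·150/250=1.200000
k=0 src: V=1.2000
k=1 load: inc=1.200000, refl=1.200000·0.142857=0.1714; V=0.000000+1.200000+0.171429=1.3714
k=2 src: inc=0.171429, refl=0.171429·-0.200000=-0.0343; V=1.200000+0.171429+-0.034286=1.3371
k=3 load: inc=-0.034286, refl=-0.034286·0.142857=-0.0049; V=1.371429+-0.034286+-0.004898=1.3322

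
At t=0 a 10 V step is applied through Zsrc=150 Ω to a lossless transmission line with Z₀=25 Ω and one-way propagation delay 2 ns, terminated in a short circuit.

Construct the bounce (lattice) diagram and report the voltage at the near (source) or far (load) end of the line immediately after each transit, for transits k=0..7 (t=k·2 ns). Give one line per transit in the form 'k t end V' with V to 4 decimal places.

Γ_L=-1.000000, Γ_S=0.714286; launch V₁=10·25/175=1.428571
k=0 src: V=1.4286
k=1 load: inc=1.428571, refl=1.428571·-1.000000=-1.4286; V=0.000000+1.428571+-1.428571=0.0000
k=2 src: inc=-1.428571, refl=-1.428571·0.714286=-1.0204; V=1.428571+-1.428571+-1.020408=-1.0204
k=3 load: inc=-1.020408, refl=-1.020408·-1.000000=1.0204; V=0.000000+-1.020408+1.020408=0.0000
k=4 src: inc=1.020408, refl=1.020408·0.714286=0.7289; V=-1.020408+1.020408+0.728863=0.7289
k=5 load: inc=0.728863, refl=0.728863·-1.000000=-0.7289; V=0.000000+0.728863+-0.728863=0.0000
k=6 src: inc=-0.728863, refl=-0.728863·0.714286=-0.5206; V=0.728863+-0.728863+-0.520616=-0.5206
k=7 load: inc=-0.520616, refl=-0.520616·-1.000000=0.5206; V=0.000000+-0.520616+0.520616=0.0000

0 0 source 1.4286
1 2 load 0.0000
2 4 source -1.0204
3 6 load 0.0000
4 8 source 0.7289
5 10 load 0.0000
6 12 source -0.5206
7 14 load 0.0000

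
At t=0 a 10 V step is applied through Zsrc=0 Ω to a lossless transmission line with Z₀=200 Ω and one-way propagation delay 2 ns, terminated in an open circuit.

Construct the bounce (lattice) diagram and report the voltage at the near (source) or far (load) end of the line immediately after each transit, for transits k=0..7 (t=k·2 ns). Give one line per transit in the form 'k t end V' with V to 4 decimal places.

0 0 source 10.0000
1 2 load 20.0000
2 4 source 10.0000
3 6 load 0.0000
4 8 source 10.0000
5 10 load 20.0000
6 12 source 10.0000
7 14 load 0.0000

Γ_L=1.000000, Γ_S=-1.000000; launch V₁=10·200/200=10.000000
k=0 src: V=10.0000
k=1 load: inc=10.000000, refl=10.000000·1.000000=10.0000; V=0.000000+10.000000+10.000000=20.0000
k=2 src: inc=10.000000, refl=10.000000·-1.000000=-10.0000; V=10.000000+10.000000+-10.000000=10.0000
k=3 load: inc=-10.000000, refl=-10.000000·1.000000=-10.0000; V=20.000000+-10.000000+-10.000000=0.0000
k=4 src: inc=-10.000000, refl=-10.000000·-1.000000=10.0000; V=10.000000+-10.000000+10.000000=10.0000
k=5 load: inc=10.000000, refl=10.000000·1.000000=10.0000; V=0.000000+10.000000+10.000000=20.0000
k=6 src: inc=10.000000, refl=10.000000·-1.000000=-10.0000; V=10.000000+10.000000+-10.000000=10.0000
k=7 load: inc=-10.000000, refl=-10.000000·1.000000=-10.0000; V=20.000000+-10.000000+-10.000000=0.0000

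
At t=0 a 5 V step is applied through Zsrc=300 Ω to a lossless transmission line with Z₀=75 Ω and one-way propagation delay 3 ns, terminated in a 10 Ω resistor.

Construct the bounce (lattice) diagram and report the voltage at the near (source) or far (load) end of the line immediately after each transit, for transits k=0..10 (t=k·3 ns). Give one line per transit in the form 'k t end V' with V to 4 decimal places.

0 0 source 1.0000
1 3 load 0.2353
2 6 source -0.2235
3 9 load 0.1273
4 12 source 0.3379
5 15 load 0.1769
6 18 source 0.0803
7 21 load 0.1541
8 24 source 0.1985
9 27 load 0.1646
10 30 source 0.1442

Γ_L=-0.764706, Γ_S=0.600000; launch V₁=5·75/375=1.000000
k=0 src: V=1.0000
k=1 load: inc=1.000000, refl=1.000000·-0.764706=-0.7647; V=0.000000+1.000000+-0.764706=0.2353
k=2 src: inc=-0.764706, refl=-0.764706·0.600000=-0.4588; V=1.000000+-0.764706+-0.458824=-0.2235
k=3 load: inc=-0.458824, refl=-0.458824·-0.764706=0.3509; V=0.235294+-0.458824+0.350865=0.1273
k=4 src: inc=0.350865, refl=0.350865·0.600000=0.2105; V=-0.223529+0.350865+0.210519=0.3379
k=5 load: inc=0.210519, refl=0.210519·-0.764706=-0.1610; V=0.127336+0.210519+-0.160985=0.1769
k=6 src: inc=-0.160985, refl=-0.160985·0.600000=-0.0966; V=0.337855+-0.160985+-0.096591=0.0803
k=7 load: inc=-0.096591, refl=-0.096591·-0.764706=0.0739; V=0.176870+-0.096591+0.073864=0.1541
k=8 src: inc=0.073864, refl=0.073864·0.600000=0.0443; V=0.080278+0.073864+0.044318=0.1985
k=9 load: inc=0.044318, refl=0.044318·-0.764706=-0.0339; V=0.154142+0.044318+-0.033890=0.1646
k=10 src: inc=-0.033890, refl=-0.033890·0.600000=-0.0203; V=0.198460+-0.033890+-0.020334=0.1442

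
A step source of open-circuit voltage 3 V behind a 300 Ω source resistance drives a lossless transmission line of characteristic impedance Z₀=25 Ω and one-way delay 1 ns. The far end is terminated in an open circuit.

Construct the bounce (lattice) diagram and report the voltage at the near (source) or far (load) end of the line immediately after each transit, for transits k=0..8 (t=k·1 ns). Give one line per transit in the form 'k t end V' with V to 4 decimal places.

0 0 source 0.2308
1 1 load 0.4615
2 2 source 0.6568
3 3 load 0.8521
4 4 source 1.0173
5 5 load 1.1825
6 6 source 1.3223
7 7 load 1.4621
8 8 source 1.5804

Γ_L=1.000000, Γ_S=0.846154; launch V₁=3·25/325=0.230769
k=0 src: V=0.2308
k=1 load: inc=0.230769, refl=0.230769·1.000000=0.2308; V=0.000000+0.230769+0.230769=0.4615
k=2 src: inc=0.230769, refl=0.230769·0.846154=0.1953; V=0.230769+0.230769+0.195266=0.6568
k=3 load: inc=0.195266, refl=0.195266·1.000000=0.1953; V=0.461538+0.195266+0.195266=0.8521
k=4 src: inc=0.195266, refl=0.195266·0.846154=0.1652; V=0.656805+0.195266+0.165225=1.0173
k=5 load: inc=0.165225, refl=0.165225·1.000000=0.1652; V=0.852071+0.165225+0.165225=1.1825
k=6 src: inc=0.165225, refl=0.165225·0.846154=0.1398; V=1.017296+0.165225+0.139806=1.3223
k=7 load: inc=0.139806, refl=0.139806·1.000000=0.1398; V=1.182522+0.139806+0.139806=1.4621
k=8 src: inc=0.139806, refl=0.139806·0.846154=0.1183; V=1.322328+0.139806+0.118297=1.5804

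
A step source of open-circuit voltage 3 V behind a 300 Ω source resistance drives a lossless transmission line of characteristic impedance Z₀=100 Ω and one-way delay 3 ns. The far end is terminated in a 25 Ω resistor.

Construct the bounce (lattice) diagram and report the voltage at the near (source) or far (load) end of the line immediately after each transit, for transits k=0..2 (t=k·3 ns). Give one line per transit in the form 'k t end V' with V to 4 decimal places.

Γ_L=-0.600000, Γ_S=0.500000; launch V₁=3·100/400=0.750000
k=0 src: V=0.7500
k=1 load: inc=0.750000, refl=0.750000·-0.600000=-0.4500; V=0.000000+0.750000+-0.450000=0.3000
k=2 src: inc=-0.450000, refl=-0.450000·0.500000=-0.2250; V=0.750000+-0.450000+-0.225000=0.0750

0 0 source 0.7500
1 3 load 0.3000
2 6 source 0.0750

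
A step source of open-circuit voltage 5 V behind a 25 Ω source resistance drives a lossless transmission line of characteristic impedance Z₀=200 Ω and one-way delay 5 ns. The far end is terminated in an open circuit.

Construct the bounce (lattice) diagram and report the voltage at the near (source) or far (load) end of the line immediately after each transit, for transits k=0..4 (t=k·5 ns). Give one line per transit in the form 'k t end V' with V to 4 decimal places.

Γ_L=1.000000, Γ_S=-0.777778; launch V₁=5·200/225=4.444444
k=0 src: V=4.4444
k=1 load: inc=4.444444, refl=4.444444·1.000000=4.4444; V=0.000000+4.444444+4.444444=8.8889
k=2 src: inc=4.444444, refl=4.444444·-0.777778=-3.4568; V=4.444444+4.444444+-3.456790=5.4321
k=3 load: inc=-3.456790, refl=-3.456790·1.000000=-3.4568; V=8.888889+-3.456790+-3.456790=1.9753
k=4 src: inc=-3.456790, refl=-3.456790·-0.777778=2.6886; V=5.432099+-3.456790+2.688615=4.6639

0 0 source 4.4444
1 5 load 8.8889
2 10 source 5.4321
3 15 load 1.9753
4 20 source 4.6639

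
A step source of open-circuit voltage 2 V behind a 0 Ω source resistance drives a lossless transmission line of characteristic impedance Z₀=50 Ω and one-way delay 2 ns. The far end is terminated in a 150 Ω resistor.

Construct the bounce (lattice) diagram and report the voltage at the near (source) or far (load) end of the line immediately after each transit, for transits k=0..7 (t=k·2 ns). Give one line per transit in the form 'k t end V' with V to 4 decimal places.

Γ_L=0.500000, Γ_S=-1.000000; launch V₁=2·50/50=2.000000
k=0 src: V=2.0000
k=1 load: inc=2.000000, refl=2.000000·0.500000=1.0000; V=0.000000+2.000000+1.000000=3.0000
k=2 src: inc=1.000000, refl=1.000000·-1.000000=-1.0000; V=2.000000+1.000000+-1.000000=2.0000
k=3 load: inc=-1.000000, refl=-1.000000·0.500000=-0.5000; V=3.000000+-1.000000+-0.500000=1.5000
k=4 src: inc=-0.500000, refl=-0.500000·-1.000000=0.5000; V=2.000000+-0.500000+0.500000=2.0000
k=5 load: inc=0.500000, refl=0.500000·0.500000=0.2500; V=1.500000+0.500000+0.250000=2.2500
k=6 src: inc=0.250000, refl=0.250000·-1.000000=-0.2500; V=2.000000+0.250000+-0.250000=2.0000
k=7 load: inc=-0.250000, refl=-0.250000·0.500000=-0.1250; V=2.250000+-0.250000+-0.125000=1.8750

0 0 source 2.0000
1 2 load 3.0000
2 4 source 2.0000
3 6 load 1.5000
4 8 source 2.0000
5 10 load 2.2500
6 12 source 2.0000
7 14 load 1.8750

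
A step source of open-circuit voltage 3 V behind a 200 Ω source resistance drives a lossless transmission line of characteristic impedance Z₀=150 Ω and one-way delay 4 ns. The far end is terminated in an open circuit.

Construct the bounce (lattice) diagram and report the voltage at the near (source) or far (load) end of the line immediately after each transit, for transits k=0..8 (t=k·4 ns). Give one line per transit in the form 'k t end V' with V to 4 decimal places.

Γ_L=1.000000, Γ_S=0.142857; launch V₁=3·150/350=1.285714
k=0 src: V=1.2857
k=1 load: inc=1.285714, refl=1.285714·1.000000=1.2857; V=0.000000+1.285714+1.285714=2.5714
k=2 src: inc=1.285714, refl=1.285714·0.142857=0.1837; V=1.285714+1.285714+0.183673=2.7551
k=3 load: inc=0.183673, refl=0.183673·1.000000=0.1837; V=2.571429+0.183673+0.183673=2.9388
k=4 src: inc=0.183673, refl=0.183673·0.142857=0.0262; V=2.755102+0.183673+0.026239=2.9650
k=5 load: inc=0.026239, refl=0.026239·1.000000=0.0262; V=2.938776+0.026239+0.026239=2.9913
k=6 src: inc=0.026239, refl=0.026239·0.142857=0.0037; V=2.965015+0.026239+0.003748=2.9950
k=7 load: inc=0.003748, refl=0.003748·1.000000=0.0037; V=2.991254+0.003748+0.003748=2.9988
k=8 src: inc=0.003748, refl=0.003748·0.142857=0.0005; V=2.995002+0.003748+0.000535=2.9993

0 0 source 1.2857
1 4 load 2.5714
2 8 source 2.7551
3 12 load 2.9388
4 16 source 2.9650
5 20 load 2.9913
6 24 source 2.9950
7 28 load 2.9988
8 32 source 2.9993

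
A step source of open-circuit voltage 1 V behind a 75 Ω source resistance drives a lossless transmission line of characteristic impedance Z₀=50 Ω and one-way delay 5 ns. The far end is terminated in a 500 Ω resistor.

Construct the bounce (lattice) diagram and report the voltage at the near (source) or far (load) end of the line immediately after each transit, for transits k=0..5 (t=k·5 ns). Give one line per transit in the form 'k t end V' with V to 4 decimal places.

0 0 source 0.4000
1 5 load 0.7273
2 10 source 0.7927
3 15 load 0.8463
4 20 source 0.8570
5 25 load 0.8658

Γ_L=0.818182, Γ_S=0.200000; launch V₁=1·50/125=0.400000
k=0 src: V=0.4000
k=1 load: inc=0.400000, refl=0.400000·0.818182=0.3273; V=0.000000+0.400000+0.327273=0.7273
k=2 src: inc=0.327273, refl=0.327273·0.200000=0.0655; V=0.400000+0.327273+0.065455=0.7927
k=3 load: inc=0.065455, refl=0.065455·0.818182=0.0536; V=0.727273+0.065455+0.053554=0.8463
k=4 src: inc=0.053554, refl=0.053554·0.200000=0.0107; V=0.792727+0.053554+0.010711=0.8570
k=5 load: inc=0.010711, refl=0.010711·0.818182=0.0088; V=0.846281+0.010711+0.008763=0.8658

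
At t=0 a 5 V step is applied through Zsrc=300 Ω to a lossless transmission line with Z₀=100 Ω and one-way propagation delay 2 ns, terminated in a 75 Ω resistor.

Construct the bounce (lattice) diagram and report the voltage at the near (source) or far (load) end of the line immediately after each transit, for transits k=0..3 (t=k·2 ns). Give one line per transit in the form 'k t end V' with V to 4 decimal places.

Γ_L=-0.142857, Γ_S=0.500000; launch V₁=5·100/400=1.250000
k=0 src: V=1.2500
k=1 load: inc=1.250000, refl=1.250000·-0.142857=-0.1786; V=0.000000+1.250000+-0.178571=1.0714
k=2 src: inc=-0.178571, refl=-0.178571·0.500000=-0.0893; V=1.250000+-0.178571+-0.089286=0.9821
k=3 load: inc=-0.089286, refl=-0.089286·-0.142857=0.0128; V=1.071429+-0.089286+0.012755=0.9949

0 0 source 1.2500
1 2 load 1.0714
2 4 source 0.9821
3 6 load 0.9949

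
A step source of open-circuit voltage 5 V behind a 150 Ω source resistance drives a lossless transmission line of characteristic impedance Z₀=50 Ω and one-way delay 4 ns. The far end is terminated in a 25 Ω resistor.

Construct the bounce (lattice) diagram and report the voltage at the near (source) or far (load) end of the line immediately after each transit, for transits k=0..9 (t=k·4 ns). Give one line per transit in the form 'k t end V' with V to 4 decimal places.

0 0 source 1.2500
1 4 load 0.8333
2 8 source 0.6250
3 12 load 0.6944
4 16 source 0.7292
5 20 load 0.7176
6 24 source 0.7118
7 28 load 0.7137
8 32 source 0.7147
9 36 load 0.7144

Γ_L=-0.333333, Γ_S=0.500000; launch V₁=5·50/200=1.250000
k=0 src: V=1.2500
k=1 load: inc=1.250000, refl=1.250000·-0.333333=-0.4167; V=0.000000+1.250000+-0.416667=0.8333
k=2 src: inc=-0.416667, refl=-0.416667·0.500000=-0.2083; V=1.250000+-0.416667+-0.208333=0.6250
k=3 load: inc=-0.208333, refl=-0.208333·-0.333333=0.0694; V=0.833333+-0.208333+0.069444=0.6944
k=4 src: inc=0.069444, refl=0.069444·0.500000=0.0347; V=0.625000+0.069444+0.034722=0.7292
k=5 load: inc=0.034722, refl=0.034722·-0.333333=-0.0116; V=0.694444+0.034722+-0.011574=0.7176
k=6 src: inc=-0.011574, refl=-0.011574·0.500000=-0.0058; V=0.729167+-0.011574+-0.005787=0.7118
k=7 load: inc=-0.005787, refl=-0.005787·-0.333333=0.0019; V=0.717593+-0.005787+0.001929=0.7137
k=8 src: inc=0.001929, refl=0.001929·0.500000=0.0010; V=0.711806+0.001929+0.000965=0.7147
k=9 load: inc=0.000965, refl=0.000965·-0.333333=-0.0003; V=0.713735+0.000965+-0.000322=0.7144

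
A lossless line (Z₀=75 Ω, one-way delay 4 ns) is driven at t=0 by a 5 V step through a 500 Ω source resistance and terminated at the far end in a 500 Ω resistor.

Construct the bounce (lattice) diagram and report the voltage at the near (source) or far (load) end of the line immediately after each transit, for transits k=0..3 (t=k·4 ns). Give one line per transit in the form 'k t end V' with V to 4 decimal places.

0 0 source 0.6522
1 4 load 1.1342
2 8 source 1.4905
3 12 load 1.7539

Γ_L=0.739130, Γ_S=0.739130; launch V₁=5·75/575=0.652174
k=0 src: V=0.6522
k=1 load: inc=0.652174, refl=0.652174·0.739130=0.4820; V=0.000000+0.652174+0.482042=1.1342
k=2 src: inc=0.482042, refl=0.482042·0.739130=0.3563; V=0.652174+0.482042+0.356292=1.4905
k=3 load: inc=0.356292, refl=0.356292·0.739130=0.2633; V=1.134216+0.356292+0.263346=1.7539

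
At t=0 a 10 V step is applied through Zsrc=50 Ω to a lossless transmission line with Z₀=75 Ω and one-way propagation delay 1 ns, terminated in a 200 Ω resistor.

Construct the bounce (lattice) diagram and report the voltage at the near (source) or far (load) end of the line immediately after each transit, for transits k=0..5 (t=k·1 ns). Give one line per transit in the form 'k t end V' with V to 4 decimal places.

0 0 source 6.0000
1 1 load 8.7273
2 2 source 8.1818
3 3 load 7.9339
4 4 source 7.9835
5 5 load 8.0060

Γ_L=0.454545, Γ_S=-0.200000; launch V₁=10·75/125=6.000000
k=0 src: V=6.0000
k=1 load: inc=6.000000, refl=6.000000·0.454545=2.7273; V=0.000000+6.000000+2.727273=8.7273
k=2 src: inc=2.727273, refl=2.727273·-0.200000=-0.5455; V=6.000000+2.727273+-0.545455=8.1818
k=3 load: inc=-0.545455, refl=-0.545455·0.454545=-0.2479; V=8.727273+-0.545455+-0.247934=7.9339
k=4 src: inc=-0.247934, refl=-0.247934·-0.200000=0.0496; V=8.181818+-0.247934+0.049587=7.9835
k=5 load: inc=0.049587, refl=0.049587·0.454545=0.0225; V=7.933884+0.049587+0.022539=8.0060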